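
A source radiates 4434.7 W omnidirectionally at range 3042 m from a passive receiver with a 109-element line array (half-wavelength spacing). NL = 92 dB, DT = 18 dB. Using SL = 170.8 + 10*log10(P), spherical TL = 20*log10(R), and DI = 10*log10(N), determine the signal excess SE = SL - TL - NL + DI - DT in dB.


Step 1: SL = 170.8 + 10*log10(4434.7) = 207.27 dB
Step 2: TL = 20*log10(3042) = 69.66 dB
Step 3: DI = 10*log10(109) = 20.37 dB
Step 4: SE = SL - TL - NL + DI - DT = 207.27 - 69.66 - 92 + 20.37 - 18 = 47.98

47.98 dB


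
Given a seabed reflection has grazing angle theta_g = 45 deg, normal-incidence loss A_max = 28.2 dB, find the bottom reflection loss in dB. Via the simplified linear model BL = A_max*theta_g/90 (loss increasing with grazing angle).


14.1 dB


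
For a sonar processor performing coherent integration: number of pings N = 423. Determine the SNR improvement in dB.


Gain = 10*log10(423) = 26.26

26.26 dB


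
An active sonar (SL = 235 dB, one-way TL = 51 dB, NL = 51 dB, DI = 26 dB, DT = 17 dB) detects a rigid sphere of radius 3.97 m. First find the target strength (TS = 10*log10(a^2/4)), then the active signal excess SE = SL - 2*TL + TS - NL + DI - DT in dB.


Step 1: TS = 10*log10(3.97^2/4) = 5.96 dB
Step 2: SE = SL - 2*TL + TS - NL + DI - DT = 235 - 2*51 + (5.96) - 51 + 26 - 17 = 96.96

96.96 dB


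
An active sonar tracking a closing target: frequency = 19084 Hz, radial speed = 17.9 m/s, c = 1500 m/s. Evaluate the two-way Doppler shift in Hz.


fd = 2*f*v/c = 2 * 19084 * 17.9 / 1500 = 455.47

455.47 Hz


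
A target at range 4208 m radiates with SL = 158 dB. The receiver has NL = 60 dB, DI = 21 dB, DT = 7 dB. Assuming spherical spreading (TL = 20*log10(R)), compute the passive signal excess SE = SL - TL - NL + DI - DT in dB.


39.52 dB


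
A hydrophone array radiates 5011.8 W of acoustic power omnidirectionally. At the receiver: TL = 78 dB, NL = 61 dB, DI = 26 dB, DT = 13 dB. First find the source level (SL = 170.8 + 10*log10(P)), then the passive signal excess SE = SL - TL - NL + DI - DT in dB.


Step 1: SL = 170.8 + 10*log10(5011.8) = 207.8 dB
Step 2: SE = SL - TL - NL + DI - DT = 207.8 - 78 - 61 + 26 - 13 = 81.8

81.8 dB


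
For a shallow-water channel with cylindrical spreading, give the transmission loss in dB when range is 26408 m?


44.22 dB


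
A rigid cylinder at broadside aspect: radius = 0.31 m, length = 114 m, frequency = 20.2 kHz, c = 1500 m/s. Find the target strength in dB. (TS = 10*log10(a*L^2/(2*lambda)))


lambda = 1500/20200 = 0.07426 m
TS = 10*log10(0.31*114^2/(2*0.07426)) = 44.33

44.33 dB


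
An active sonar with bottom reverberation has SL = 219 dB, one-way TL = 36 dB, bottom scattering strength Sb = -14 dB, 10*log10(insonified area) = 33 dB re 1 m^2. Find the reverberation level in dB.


166 dB


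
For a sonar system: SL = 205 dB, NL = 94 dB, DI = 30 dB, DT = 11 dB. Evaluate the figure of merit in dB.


FOM = SL - NL + DI - DT = 205 - 94 + 30 - 11 = 130

130 dB


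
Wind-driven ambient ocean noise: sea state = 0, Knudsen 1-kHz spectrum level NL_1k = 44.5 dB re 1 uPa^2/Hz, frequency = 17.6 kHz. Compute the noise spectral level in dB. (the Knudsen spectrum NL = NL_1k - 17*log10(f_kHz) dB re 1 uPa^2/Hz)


NL = NL_1k - 17*log10(f_kHz) = 44.5 - 17*log10(17.6) = 44.5 - (21.17) = 23.33

23.33 dB


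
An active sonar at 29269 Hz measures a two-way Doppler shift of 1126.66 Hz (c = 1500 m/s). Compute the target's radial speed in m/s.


From fd = 2*f*v/c, v = c*fd/(2*f) = 1500 * 1126.66 / (2*29269) = 28.87

28.87 m/s


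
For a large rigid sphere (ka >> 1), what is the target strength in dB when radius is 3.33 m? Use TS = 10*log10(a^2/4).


TS = 10*log10(3.33^2 / 4) = 10*log10(2.772225) = 4.43

4.43 dB


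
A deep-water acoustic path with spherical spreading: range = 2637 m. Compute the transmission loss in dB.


68.42 dB


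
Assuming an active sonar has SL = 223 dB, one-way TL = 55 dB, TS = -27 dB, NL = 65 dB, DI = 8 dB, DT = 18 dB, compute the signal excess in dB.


11 dB


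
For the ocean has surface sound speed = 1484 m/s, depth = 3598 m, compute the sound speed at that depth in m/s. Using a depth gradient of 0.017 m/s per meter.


c = 1484 + 0.017 * 3598 = 1545.166

1545.166 m/s


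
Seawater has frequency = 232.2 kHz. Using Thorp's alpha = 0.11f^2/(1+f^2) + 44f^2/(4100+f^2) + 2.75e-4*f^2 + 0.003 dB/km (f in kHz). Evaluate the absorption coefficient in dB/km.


55.831 dB/km


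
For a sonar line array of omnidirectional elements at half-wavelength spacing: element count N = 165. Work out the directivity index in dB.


22.17 dB


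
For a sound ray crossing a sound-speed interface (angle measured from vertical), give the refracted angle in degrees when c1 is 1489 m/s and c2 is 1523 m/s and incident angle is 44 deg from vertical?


45.28 deg


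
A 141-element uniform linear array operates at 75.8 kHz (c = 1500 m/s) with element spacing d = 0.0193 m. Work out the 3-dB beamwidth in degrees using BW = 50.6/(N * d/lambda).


0.37 deg


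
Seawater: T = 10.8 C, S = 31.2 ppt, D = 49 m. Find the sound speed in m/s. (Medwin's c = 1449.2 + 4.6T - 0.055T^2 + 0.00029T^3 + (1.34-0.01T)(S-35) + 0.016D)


1488.93 m/s


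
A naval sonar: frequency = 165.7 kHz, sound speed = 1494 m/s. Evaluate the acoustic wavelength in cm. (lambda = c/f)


lambda = c/f = 1494 / 165700 = 0.009 m = 0.9 cm

0.9 cm


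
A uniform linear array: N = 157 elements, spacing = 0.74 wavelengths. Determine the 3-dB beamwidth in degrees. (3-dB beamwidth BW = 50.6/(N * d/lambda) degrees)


0.44 deg


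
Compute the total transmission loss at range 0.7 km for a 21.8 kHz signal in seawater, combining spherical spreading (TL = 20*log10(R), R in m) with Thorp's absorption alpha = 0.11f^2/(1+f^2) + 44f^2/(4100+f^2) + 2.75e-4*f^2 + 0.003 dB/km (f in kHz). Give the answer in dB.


Step 1 (Thorp): alpha = 0.11*475.24/(1+475.24) + 44*475.24/(4100+475.24) + 2.75e-4*475.24 + 0.003 = 4.8138 dB/km
Step 2: TL_spread = 20*log10(700) = 56.9 dB
Step 3: TL_abs = alpha*R = 4.8138 * 0.7 = 3.37 dB
Step 4: TL_total = 56.9 + 3.37 = 60.27

60.27 dB


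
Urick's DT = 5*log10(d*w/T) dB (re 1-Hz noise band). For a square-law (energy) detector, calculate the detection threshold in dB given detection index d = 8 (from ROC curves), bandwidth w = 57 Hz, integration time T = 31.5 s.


DT = 5*log10(d*w/T) = 5*log10(8 * 57 / 31.5) = 5*log10(14.48) = 5.8

5.8 dB


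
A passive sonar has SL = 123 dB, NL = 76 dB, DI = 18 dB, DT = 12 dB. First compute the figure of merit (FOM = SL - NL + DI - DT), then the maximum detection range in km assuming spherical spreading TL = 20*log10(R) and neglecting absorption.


Step 1: FOM = SL - NL + DI - DT = 123 - 76 + 18 - 12 = 53 dB
Step 2: at max range FOM = TL = 20*log10(R), so R = 10^(53/20) = 446.68 m = 0.45 km

0.45 km


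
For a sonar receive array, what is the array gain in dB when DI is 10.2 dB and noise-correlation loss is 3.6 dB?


AG = DI - L_corr = 10.2 - 3.6 = 6.6

6.6 dB


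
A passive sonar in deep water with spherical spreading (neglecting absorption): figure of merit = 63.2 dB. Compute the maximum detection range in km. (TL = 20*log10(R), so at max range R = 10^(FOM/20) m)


At max range FOM = TL, so 20*log10(R) = 63.2
R = 10^(63.2/20) = 1445.44 m = 1.45 km

1.45 km


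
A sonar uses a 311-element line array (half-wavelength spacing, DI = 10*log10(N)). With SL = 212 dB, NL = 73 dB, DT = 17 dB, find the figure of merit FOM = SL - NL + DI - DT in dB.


Step 1: DI = 10*log10(311) = 24.93 dB
Step 2: FOM = SL - NL + DI - DT = 212 - 73 + 24.93 - 17 = 146.93

146.93 dB


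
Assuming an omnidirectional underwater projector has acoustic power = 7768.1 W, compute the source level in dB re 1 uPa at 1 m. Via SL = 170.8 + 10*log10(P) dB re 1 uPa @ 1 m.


209.7 dB


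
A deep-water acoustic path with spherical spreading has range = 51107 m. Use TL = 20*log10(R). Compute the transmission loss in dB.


94.17 dB


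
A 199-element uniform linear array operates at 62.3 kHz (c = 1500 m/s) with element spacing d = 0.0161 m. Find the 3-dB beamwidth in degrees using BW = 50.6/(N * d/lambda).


Step 1: lambda = 1500/62300 = 0.02408 m
Step 2: d/lambda = 0.0161/0.02408 = 0.6686
Step 3: BW = 50.6/(N * d/lambda) = 50.6/(199 * 0.6686) = 0.38

0.38 deg


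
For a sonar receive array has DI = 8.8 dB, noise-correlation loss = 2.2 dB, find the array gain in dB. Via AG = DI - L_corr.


AG = DI - L_corr = 8.8 - 2.2 = 6.6

6.6 dB


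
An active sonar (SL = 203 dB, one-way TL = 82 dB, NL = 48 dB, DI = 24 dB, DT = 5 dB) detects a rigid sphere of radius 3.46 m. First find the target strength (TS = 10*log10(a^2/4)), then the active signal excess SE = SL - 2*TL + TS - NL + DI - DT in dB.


Step 1: TS = 10*log10(3.46^2/4) = 4.76 dB
Step 2: SE = SL - 2*TL + TS - NL + DI - DT = 203 - 2*82 + (4.76) - 48 + 24 - 5 = 14.76

14.76 dB


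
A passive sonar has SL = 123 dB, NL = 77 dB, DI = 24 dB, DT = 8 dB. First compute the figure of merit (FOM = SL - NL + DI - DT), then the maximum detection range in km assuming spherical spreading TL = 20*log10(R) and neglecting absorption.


Step 1: FOM = SL - NL + DI - DT = 123 - 77 + 24 - 8 = 62 dB
Step 2: at max range FOM = TL = 20*log10(R), so R = 10^(62/20) = 1258.93 m = 1.26 km

1.26 km


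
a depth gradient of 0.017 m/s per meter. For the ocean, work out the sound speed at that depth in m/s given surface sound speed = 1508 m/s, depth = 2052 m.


1542.884 m/s


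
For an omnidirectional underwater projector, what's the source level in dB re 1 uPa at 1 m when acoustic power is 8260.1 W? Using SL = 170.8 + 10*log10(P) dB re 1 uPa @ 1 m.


SL = 170.8 + 10*log10(8260.1) = 170.8 + 39.17 = 209.97

209.97 dB


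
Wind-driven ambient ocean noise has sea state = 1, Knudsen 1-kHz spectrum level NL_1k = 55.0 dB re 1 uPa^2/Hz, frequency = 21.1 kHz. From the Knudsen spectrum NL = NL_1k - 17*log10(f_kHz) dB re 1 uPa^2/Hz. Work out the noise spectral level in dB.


32.49 dB


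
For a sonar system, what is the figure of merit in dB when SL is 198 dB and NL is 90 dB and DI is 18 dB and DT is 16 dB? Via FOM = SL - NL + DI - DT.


FOM = SL - NL + DI - DT = 198 - 90 + 18 - 16 = 110

110 dB


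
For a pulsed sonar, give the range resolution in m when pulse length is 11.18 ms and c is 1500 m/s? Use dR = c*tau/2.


8.385 m


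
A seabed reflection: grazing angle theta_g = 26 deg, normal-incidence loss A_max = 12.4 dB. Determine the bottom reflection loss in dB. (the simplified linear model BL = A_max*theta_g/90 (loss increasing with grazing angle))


BL = A_max * theta_g / 90 = 12.4 * 26 / 90 = 3.58

3.58 dB


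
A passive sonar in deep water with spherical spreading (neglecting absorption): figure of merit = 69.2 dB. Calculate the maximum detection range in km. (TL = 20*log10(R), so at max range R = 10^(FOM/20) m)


2.88 km


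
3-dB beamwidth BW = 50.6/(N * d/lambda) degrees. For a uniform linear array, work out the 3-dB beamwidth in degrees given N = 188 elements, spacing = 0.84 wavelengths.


BW = 50.6 / (188 * 0.84) = 50.6 / 157.92 = 0.32

0.32 deg


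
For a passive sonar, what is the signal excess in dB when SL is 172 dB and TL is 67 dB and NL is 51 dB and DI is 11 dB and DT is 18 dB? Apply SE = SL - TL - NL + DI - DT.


47 dB


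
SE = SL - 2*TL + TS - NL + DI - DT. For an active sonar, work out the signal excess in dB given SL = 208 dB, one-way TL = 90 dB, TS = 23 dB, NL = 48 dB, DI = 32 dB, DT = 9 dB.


26 dB


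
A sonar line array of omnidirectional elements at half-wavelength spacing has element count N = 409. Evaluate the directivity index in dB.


DI = 10*log10(409) = 26.12

26.12 dB


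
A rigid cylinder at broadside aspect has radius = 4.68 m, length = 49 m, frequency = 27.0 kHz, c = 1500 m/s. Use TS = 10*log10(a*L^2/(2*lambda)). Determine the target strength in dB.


lambda = 1500/27000 = 0.05556 m
TS = 10*log10(4.68*49^2/(2*0.05556)) = 50.05

50.05 dB


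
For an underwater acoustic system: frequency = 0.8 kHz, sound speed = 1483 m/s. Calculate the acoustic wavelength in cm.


lambda = c/f = 1483 / 800 = 1.8538 m = 185.38 cm

185.38 cm


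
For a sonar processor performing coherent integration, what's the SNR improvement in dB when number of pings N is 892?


Gain = 10*log10(892) = 29.5

29.5 dB


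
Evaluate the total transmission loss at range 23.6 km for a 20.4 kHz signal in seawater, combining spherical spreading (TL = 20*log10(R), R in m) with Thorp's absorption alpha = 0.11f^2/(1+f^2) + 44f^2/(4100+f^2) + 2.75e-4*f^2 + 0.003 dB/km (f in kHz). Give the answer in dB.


Step 1 (Thorp): alpha = 0.11*416.16/(1+416.16) + 44*416.16/(4100+416.16) + 2.75e-4*416.16 + 0.003 = 4.2817 dB/km
Step 2: TL_spread = 20*log10(23600) = 87.46 dB
Step 3: TL_abs = alpha*R = 4.2817 * 23.6 = 101.05 dB
Step 4: TL_total = 87.46 + 101.05 = 188.51

188.51 dB


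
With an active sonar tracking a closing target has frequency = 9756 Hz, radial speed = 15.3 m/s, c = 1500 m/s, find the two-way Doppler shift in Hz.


199.02 Hz


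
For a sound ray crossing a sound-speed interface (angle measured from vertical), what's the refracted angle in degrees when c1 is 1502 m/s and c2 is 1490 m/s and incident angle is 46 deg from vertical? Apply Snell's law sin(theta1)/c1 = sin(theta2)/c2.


sin(theta2) = (c2/c1)*sin(theta1) = (1490/1502)*sin(46 deg) = 0.71359
theta2 = arcsin(0.71359) = 45.53

45.53 deg


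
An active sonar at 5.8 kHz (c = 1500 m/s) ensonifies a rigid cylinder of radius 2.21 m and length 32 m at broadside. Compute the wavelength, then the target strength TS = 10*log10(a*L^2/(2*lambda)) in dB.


Step 1: lambda = c/f = 1500/5800 = 0.25862 m
Step 2: TS = 10*log10(a*L^2/(2*lambda)) = 10*log10(2.21*32^2/(2*0.25862)) = 36.41

36.41 dB


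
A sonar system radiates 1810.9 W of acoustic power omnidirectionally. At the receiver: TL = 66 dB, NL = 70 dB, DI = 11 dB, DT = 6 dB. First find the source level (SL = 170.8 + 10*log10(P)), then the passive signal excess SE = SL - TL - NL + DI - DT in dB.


Step 1: SL = 170.8 + 10*log10(1810.9) = 203.38 dB
Step 2: SE = SL - TL - NL + DI - DT = 203.38 - 66 - 70 + 11 - 6 = 72.38

72.38 dB


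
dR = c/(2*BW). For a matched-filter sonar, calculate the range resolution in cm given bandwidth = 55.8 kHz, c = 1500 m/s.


dR = c/(2*BW) = 1500 / (2 * 55.8e3) = 0.0134 m = 1.34 cm

1.34 cm


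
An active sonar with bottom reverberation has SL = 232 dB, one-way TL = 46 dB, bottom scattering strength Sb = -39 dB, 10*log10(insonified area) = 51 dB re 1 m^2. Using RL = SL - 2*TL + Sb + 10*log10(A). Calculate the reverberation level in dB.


152 dB


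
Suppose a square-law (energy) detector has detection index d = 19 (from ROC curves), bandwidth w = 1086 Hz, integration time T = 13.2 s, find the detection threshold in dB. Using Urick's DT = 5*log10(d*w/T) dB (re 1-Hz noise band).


DT = 5*log10(d*w/T) = 5*log10(19 * 1086 / 13.2) = 5*log10(1563.18) = 15.97

15.97 dB


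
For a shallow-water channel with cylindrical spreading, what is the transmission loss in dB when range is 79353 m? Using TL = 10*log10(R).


TL = 10*log10(79353) = 49.0

49.0 dB


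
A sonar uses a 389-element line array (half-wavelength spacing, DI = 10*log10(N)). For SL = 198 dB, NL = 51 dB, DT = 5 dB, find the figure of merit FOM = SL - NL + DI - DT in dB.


Step 1: DI = 10*log10(389) = 25.9 dB
Step 2: FOM = SL - NL + DI - DT = 198 - 51 + 25.9 - 5 = 167.9

167.9 dB


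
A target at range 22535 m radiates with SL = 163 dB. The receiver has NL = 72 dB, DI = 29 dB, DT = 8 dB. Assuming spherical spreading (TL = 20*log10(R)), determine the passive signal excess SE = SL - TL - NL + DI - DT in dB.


24.94 dB


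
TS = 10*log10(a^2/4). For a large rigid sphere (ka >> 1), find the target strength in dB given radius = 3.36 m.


TS = 10*log10(3.36^2 / 4) = 10*log10(2.8224) = 4.51

4.51 dB


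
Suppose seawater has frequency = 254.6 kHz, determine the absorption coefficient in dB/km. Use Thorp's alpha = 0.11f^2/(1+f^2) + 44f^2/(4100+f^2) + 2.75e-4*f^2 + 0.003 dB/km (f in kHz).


f^2 = 64821.16
alpha = 0.11*64821.16/(1+64821.16) + 44*64821.16/(4100+64821.16) + 2.75e-4*64821.16 + 0.003 = 59.321

59.321 dB/km


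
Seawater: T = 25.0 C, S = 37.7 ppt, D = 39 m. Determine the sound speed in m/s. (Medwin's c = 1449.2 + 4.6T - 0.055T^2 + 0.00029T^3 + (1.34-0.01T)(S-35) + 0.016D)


1537.92 m/s


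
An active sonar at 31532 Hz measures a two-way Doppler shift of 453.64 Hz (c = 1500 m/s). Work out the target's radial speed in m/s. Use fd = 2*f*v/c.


10.79 m/s


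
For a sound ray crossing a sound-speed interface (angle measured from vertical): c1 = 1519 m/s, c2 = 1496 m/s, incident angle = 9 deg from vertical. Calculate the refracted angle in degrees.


sin(theta2) = (c2/c1)*sin(theta1) = (1496/1519)*sin(9 deg) = 0.15407
theta2 = arcsin(0.15407) = 8.86

8.86 deg


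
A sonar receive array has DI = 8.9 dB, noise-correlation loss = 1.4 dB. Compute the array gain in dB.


7.5 dB


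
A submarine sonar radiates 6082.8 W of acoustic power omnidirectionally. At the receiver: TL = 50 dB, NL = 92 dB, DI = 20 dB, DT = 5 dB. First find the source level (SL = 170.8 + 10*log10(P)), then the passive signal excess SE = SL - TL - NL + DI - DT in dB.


Step 1: SL = 170.8 + 10*log10(6082.8) = 208.64 dB
Step 2: SE = SL - TL - NL + DI - DT = 208.64 - 50 - 92 + 20 - 5 = 81.64

81.64 dB


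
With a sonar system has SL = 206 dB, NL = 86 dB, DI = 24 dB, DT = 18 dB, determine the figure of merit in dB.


126 dB


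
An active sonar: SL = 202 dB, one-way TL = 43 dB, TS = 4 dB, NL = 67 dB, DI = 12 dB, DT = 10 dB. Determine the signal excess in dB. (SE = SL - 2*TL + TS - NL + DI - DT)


55 dB


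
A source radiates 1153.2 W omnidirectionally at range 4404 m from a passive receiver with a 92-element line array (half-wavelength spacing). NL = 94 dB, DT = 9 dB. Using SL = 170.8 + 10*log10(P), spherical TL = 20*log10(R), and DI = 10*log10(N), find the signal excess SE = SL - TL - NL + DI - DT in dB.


Step 1: SL = 170.8 + 10*log10(1153.2) = 201.42 dB
Step 2: TL = 20*log10(4404) = 72.88 dB
Step 3: DI = 10*log10(92) = 19.64 dB
Step 4: SE = SL - TL - NL + DI - DT = 201.42 - 72.88 - 94 + 19.64 - 9 = 45.18

45.18 dB


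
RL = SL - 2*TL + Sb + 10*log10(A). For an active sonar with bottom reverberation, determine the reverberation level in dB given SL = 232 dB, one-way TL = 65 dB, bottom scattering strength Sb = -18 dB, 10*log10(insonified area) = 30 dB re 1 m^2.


RL = SL - 2*TL + Sb + 10*log10(A) = 232 - 2*65 + (-18) + 30 = 114

114 dB


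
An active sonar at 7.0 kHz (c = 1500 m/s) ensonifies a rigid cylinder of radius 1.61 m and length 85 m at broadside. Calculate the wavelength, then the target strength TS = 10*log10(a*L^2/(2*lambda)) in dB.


Step 1: lambda = c/f = 1500/7000 = 0.21429 m
Step 2: TS = 10*log10(a*L^2/(2*lambda)) = 10*log10(1.61*85^2/(2*0.21429)) = 44.34

44.34 dB


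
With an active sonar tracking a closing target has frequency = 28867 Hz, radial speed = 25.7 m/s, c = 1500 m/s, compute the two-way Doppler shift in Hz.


989.18 Hz


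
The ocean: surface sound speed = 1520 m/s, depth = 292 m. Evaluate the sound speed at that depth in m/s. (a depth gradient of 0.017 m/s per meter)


c = 1520 + 0.017 * 292 = 1524.964

1524.964 m/s


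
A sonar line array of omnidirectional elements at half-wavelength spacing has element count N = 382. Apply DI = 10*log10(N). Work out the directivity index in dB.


DI = 10*log10(382) = 25.82

25.82 dB


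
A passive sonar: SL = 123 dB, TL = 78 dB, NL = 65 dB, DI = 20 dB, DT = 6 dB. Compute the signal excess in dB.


SE = SL - TL - NL + DI - DT = 123 - 78 - 65 + 20 - 6 = -6

-6 dB


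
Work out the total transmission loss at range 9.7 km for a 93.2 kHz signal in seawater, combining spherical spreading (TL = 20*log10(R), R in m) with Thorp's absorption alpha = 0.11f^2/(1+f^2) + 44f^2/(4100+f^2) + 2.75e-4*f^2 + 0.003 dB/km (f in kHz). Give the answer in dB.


Step 1 (Thorp): alpha = 0.11*8686.24/(1+8686.24) + 44*8686.24/(4100+8686.24) + 2.75e-4*8686.24 + 0.003 = 32.3928 dB/km
Step 2: TL_spread = 20*log10(9700) = 79.74 dB
Step 3: TL_abs = alpha*R = 32.3928 * 9.7 = 314.21 dB
Step 4: TL_total = 79.74 + 314.21 = 393.95

393.95 dB


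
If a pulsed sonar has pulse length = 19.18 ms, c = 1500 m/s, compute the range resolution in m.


dR = c*tau/2 = 1500 * 19.18e-3 / 2 = 14.385

14.385 m


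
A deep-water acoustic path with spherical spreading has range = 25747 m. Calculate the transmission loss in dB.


TL = 20*log10(25747) = 88.21

88.21 dB


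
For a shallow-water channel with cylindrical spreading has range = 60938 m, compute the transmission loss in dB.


47.85 dB


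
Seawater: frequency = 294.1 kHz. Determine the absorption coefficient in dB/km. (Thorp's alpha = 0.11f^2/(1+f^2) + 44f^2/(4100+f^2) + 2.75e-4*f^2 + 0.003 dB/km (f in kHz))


f^2 = 86494.81
alpha = 0.11*86494.81/(1+86494.81) + 44*86494.81/(4100+86494.81) + 2.75e-4*86494.81 + 0.003 = 65.908

65.908 dB/km


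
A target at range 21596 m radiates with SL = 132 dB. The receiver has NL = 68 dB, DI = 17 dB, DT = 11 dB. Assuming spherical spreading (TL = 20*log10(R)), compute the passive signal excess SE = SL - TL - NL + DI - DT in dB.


Step 1: TL = 20*log10(21596) = 86.69 dB
Step 2: SE = 132 - 86.69 - 68 + 17 - 11 = -16.69

-16.69 dB


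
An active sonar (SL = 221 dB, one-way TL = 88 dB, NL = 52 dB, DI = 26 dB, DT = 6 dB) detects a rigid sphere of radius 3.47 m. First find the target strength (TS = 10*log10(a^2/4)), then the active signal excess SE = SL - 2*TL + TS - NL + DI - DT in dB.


Step 1: TS = 10*log10(3.47^2/4) = 4.79 dB
Step 2: SE = SL - 2*TL + TS - NL + DI - DT = 221 - 2*88 + (4.79) - 52 + 26 - 6 = 17.79

17.79 dB


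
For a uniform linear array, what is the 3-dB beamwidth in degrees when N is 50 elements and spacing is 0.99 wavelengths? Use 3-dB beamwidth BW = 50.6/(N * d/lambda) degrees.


BW = 50.6 / (50 * 0.99) = 50.6 / 49.5 = 1.02

1.02 deg


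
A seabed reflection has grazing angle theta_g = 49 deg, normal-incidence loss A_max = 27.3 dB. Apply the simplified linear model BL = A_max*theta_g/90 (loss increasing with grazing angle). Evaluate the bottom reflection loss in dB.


14.86 dB


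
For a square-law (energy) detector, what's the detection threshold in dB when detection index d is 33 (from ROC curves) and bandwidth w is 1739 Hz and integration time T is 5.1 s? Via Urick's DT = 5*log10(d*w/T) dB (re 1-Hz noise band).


20.26 dB


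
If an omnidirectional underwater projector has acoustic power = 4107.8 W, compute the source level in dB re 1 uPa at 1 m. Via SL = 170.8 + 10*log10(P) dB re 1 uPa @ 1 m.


SL = 170.8 + 10*log10(4107.8) = 170.8 + 36.14 = 206.94

206.94 dB


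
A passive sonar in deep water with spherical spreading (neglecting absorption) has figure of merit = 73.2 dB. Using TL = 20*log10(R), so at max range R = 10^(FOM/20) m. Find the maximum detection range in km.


At max range FOM = TL, so 20*log10(R) = 73.2
R = 10^(73.2/20) = 4570.88 m = 4.57 km

4.57 km


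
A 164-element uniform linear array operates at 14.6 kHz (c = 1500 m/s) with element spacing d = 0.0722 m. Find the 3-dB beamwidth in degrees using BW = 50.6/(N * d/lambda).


Step 1: lambda = 1500/14600 = 0.10274 m
Step 2: d/lambda = 0.0722/0.10274 = 0.7027
Step 3: BW = 50.6/(N * d/lambda) = 50.6/(164 * 0.7027) = 0.44

0.44 deg


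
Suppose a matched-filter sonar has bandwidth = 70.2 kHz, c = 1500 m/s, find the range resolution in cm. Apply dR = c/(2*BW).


1.07 cm


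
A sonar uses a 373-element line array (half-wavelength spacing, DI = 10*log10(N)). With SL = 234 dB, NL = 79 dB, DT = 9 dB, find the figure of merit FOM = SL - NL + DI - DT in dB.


Step 1: DI = 10*log10(373) = 25.72 dB
Step 2: FOM = SL - NL + DI - DT = 234 - 79 + 25.72 - 9 = 171.72

171.72 dB


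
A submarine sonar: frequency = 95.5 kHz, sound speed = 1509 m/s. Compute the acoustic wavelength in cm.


lambda = c/f = 1509 / 95500 = 0.0158 m = 1.58 cm

1.58 cm


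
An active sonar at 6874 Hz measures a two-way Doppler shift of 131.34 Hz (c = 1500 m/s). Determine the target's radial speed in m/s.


From fd = 2*f*v/c, v = c*fd/(2*f) = 1500 * 131.34 / (2*6874) = 14.33

14.33 m/s


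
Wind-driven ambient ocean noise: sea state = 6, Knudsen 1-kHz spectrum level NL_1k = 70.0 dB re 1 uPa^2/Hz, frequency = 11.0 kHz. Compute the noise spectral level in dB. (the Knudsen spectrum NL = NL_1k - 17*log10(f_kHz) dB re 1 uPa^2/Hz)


NL = NL_1k - 17*log10(f_kHz) = 70.0 - 17*log10(11.0) = 70.0 - (17.7) = 52.3

52.3 dB


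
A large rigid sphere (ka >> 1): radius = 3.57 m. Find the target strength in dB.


TS = 10*log10(3.57^2 / 4) = 10*log10(3.186225) = 5.03

5.03 dB


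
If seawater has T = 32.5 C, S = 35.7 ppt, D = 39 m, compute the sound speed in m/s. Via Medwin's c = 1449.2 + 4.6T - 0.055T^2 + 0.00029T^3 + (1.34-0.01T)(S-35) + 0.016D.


1551.9 m/s


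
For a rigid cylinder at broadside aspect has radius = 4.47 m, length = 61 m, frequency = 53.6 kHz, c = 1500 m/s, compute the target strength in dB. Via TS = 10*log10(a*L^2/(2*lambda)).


lambda = 1500/53600 = 0.02799 m
TS = 10*log10(4.47*61^2/(2*0.02799)) = 54.73

54.73 dB


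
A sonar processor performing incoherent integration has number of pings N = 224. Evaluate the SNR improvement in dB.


Gain = 5*log10(224) = 11.75

11.75 dB


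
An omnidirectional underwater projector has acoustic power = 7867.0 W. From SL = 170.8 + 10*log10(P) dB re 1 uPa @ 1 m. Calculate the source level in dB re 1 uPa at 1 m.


SL = 170.8 + 10*log10(7867.0) = 170.8 + 38.96 = 209.76

209.76 dB


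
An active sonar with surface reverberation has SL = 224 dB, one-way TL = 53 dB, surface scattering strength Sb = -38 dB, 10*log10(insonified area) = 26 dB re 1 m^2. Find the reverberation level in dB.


106 dB


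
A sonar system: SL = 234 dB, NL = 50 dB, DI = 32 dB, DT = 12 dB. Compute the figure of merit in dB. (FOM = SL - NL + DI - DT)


FOM = SL - NL + DI - DT = 234 - 50 + 32 - 12 = 204

204 dB


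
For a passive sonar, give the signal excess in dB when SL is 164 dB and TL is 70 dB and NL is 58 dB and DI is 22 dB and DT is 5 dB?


53 dB


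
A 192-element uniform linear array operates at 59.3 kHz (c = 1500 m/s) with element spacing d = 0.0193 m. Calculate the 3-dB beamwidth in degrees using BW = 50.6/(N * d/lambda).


Step 1: lambda = 1500/59300 = 0.0253 m
Step 2: d/lambda = 0.0193/0.0253 = 0.7628
Step 3: BW = 50.6/(N * d/lambda) = 50.6/(192 * 0.7628) = 0.35

0.35 deg


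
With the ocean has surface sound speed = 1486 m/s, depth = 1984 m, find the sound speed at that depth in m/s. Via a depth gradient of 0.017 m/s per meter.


1519.728 m/s


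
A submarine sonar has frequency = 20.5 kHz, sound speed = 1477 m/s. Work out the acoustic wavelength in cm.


lambda = c/f = 1477 / 20500 = 0.072 m = 7.2 cm

7.2 cm


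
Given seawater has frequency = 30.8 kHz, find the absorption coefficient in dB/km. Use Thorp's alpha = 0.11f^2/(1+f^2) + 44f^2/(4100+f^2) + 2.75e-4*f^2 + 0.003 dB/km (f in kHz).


f^2 = 948.64
alpha = 0.11*948.64/(1+948.64) + 44*948.64/(4100+948.64) + 2.75e-4*948.64 + 0.003 = 8.641

8.641 dB/km


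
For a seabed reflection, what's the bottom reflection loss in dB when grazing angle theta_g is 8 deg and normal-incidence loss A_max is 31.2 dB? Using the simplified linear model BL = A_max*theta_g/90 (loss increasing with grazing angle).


BL = A_max * theta_g / 90 = 31.2 * 8 / 90 = 2.77

2.77 dB


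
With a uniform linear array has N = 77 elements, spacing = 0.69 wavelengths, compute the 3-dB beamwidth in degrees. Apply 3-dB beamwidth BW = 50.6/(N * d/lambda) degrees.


BW = 50.6 / (77 * 0.69) = 50.6 / 53.13 = 0.95

0.95 deg


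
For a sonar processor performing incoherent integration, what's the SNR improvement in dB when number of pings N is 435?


Gain = 5*log10(435) = 13.19

13.19 dB


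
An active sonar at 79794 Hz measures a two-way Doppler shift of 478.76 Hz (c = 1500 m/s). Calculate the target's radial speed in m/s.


From fd = 2*f*v/c, v = c*fd/(2*f) = 1500 * 478.76 / (2*79794) = 4.5

4.5 m/s


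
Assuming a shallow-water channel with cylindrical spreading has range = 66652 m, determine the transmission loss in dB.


48.24 dB


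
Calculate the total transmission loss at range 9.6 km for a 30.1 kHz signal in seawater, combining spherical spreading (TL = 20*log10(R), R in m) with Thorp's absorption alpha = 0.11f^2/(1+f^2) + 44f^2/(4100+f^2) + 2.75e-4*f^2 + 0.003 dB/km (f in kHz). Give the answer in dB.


Step 1 (Thorp): alpha = 0.11*906.01/(1+906.01) + 44*906.01/(4100+906.01) + 2.75e-4*906.01 + 0.003 = 8.3253 dB/km
Step 2: TL_spread = 20*log10(9600) = 79.65 dB
Step 3: TL_abs = alpha*R = 8.3253 * 9.6 = 79.92 dB
Step 4: TL_total = 79.65 + 79.92 = 159.57

159.57 dB


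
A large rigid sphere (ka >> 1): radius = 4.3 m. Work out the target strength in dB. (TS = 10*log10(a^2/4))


TS = 10*log10(4.3^2 / 4) = 10*log10(4.6225) = 6.65

6.65 dB


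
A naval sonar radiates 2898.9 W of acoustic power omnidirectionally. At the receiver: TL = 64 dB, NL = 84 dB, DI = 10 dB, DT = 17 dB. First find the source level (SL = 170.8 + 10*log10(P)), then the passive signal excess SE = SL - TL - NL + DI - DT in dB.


Step 1: SL = 170.8 + 10*log10(2898.9) = 205.42 dB
Step 2: SE = SL - TL - NL + DI - DT = 205.42 - 64 - 84 + 10 - 17 = 50.42

50.42 dB


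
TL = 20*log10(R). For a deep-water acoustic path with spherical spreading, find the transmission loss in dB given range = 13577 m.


TL = 20*log10(13577) = 82.66

82.66 dB


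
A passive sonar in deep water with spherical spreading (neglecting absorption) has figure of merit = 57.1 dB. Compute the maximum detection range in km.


At max range FOM = TL, so 20*log10(R) = 57.1
R = 10^(57.1/20) = 716.14 m = 0.72 km

0.72 km


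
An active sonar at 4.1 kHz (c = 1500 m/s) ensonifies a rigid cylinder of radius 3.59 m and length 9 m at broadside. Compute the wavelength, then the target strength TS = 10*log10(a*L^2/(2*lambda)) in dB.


Step 1: lambda = c/f = 1500/4100 = 0.36585 m
Step 2: TS = 10*log10(a*L^2/(2*lambda)) = 10*log10(3.59*9^2/(2*0.36585)) = 25.99

25.99 dB


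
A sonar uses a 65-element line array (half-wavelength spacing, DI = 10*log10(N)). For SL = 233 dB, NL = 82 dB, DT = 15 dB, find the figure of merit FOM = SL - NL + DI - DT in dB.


154.13 dB


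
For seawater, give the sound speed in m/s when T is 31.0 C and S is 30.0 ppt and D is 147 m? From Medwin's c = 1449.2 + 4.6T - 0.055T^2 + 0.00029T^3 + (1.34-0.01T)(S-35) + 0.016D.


c = 1449.2 + 4.6*31.0 - 0.055*31.0^2 + 0.00029*31.0^3 + (1.34 - 0.01*31.0)*(30.0 - 35) + 0.016*147 = 1544.79

1544.79 m/s


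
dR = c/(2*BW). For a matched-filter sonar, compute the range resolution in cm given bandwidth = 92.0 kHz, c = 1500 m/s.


0.82 cm


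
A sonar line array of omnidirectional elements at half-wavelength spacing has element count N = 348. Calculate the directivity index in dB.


25.42 dB


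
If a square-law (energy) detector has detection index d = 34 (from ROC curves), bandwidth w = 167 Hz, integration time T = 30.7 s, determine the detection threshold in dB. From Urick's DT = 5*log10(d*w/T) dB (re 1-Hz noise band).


11.34 dB


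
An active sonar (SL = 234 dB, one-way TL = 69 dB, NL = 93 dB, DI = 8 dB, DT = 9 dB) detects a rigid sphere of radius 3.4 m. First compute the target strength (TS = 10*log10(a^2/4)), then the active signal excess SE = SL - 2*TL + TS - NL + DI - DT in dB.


Step 1: TS = 10*log10(3.4^2/4) = 4.61 dB
Step 2: SE = SL - 2*TL + TS - NL + DI - DT = 234 - 2*69 + (4.61) - 93 + 8 - 9 = 6.61

6.61 dB


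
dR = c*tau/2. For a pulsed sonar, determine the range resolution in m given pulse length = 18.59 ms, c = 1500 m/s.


13.9425 m


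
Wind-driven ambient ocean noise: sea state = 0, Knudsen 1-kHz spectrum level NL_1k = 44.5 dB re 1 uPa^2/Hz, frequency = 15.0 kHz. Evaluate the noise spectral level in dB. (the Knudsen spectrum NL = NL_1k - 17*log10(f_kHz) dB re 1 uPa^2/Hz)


NL = NL_1k - 17*log10(f_kHz) = 44.5 - 17*log10(15.0) = 44.5 - (19.99) = 24.51

24.51 dB


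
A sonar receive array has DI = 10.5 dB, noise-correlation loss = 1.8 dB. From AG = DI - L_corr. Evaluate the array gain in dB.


8.7 dB


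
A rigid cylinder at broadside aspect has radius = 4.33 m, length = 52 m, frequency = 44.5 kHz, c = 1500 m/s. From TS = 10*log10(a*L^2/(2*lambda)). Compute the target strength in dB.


lambda = 1500/44500 = 0.03371 m
TS = 10*log10(4.33*52^2/(2*0.03371)) = 52.4

52.4 dB


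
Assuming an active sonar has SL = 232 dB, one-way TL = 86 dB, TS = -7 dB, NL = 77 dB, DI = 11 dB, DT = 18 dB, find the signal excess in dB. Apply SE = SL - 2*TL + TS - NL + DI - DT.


SE = SL - 2*TL + TS - NL + DI - DT = 232 - 2*86 + (-7) - 77 + 11 - 18 = -31

-31 dB


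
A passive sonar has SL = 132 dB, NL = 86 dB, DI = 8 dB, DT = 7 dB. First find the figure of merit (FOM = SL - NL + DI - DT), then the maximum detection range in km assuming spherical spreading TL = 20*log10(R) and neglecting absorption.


Step 1: FOM = SL - NL + DI - DT = 132 - 86 + 8 - 7 = 47 dB
Step 2: at max range FOM = TL = 20*log10(R), so R = 10^(47/20) = 223.87 m = 0.22 km

0.22 km


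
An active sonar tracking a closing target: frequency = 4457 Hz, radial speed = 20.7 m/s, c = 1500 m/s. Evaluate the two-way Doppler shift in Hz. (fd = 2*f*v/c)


fd = 2*f*v/c = 2 * 4457 * 20.7 / 1500 = 123.01

123.01 Hz


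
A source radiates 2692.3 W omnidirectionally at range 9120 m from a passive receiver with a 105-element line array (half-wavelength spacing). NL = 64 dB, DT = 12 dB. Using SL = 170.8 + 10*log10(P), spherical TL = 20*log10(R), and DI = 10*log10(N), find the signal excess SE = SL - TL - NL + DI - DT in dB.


Step 1: SL = 170.8 + 10*log10(2692.3) = 205.1 dB
Step 2: TL = 20*log10(9120) = 79.2 dB
Step 3: DI = 10*log10(105) = 20.21 dB
Step 4: SE = SL - TL - NL + DI - DT = 205.1 - 79.2 - 64 + 20.21 - 12 = 70.11

70.11 dB


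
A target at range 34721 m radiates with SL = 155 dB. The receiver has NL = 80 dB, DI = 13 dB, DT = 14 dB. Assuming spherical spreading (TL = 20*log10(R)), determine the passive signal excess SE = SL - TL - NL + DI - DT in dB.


Step 1: TL = 20*log10(34721) = 90.81 dB
Step 2: SE = 155 - 90.81 - 80 + 13 - 14 = -16.81

-16.81 dB


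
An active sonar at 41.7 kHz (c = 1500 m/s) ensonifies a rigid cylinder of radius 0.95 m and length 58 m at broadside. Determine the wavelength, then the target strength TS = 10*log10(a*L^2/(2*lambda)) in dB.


Step 1: lambda = c/f = 1500/41700 = 0.03597 m
Step 2: TS = 10*log10(a*L^2/(2*lambda)) = 10*log10(0.95*58^2/(2*0.03597)) = 46.48

46.48 dB


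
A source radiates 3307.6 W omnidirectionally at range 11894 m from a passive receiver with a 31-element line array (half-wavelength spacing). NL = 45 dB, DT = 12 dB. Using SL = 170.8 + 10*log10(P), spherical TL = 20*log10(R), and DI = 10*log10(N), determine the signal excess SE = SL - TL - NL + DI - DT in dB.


Step 1: SL = 170.8 + 10*log10(3307.6) = 206.0 dB
Step 2: TL = 20*log10(11894) = 81.51 dB
Step 3: DI = 10*log10(31) = 14.91 dB
Step 4: SE = SL - TL - NL + DI - DT = 206.0 - 81.51 - 45 + 14.91 - 12 = 82.4

82.4 dB


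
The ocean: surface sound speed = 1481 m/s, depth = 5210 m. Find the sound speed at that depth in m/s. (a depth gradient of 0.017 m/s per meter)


1569.57 m/s


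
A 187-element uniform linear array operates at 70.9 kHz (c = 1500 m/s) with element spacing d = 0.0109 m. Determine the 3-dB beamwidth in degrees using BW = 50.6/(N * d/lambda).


0.53 deg


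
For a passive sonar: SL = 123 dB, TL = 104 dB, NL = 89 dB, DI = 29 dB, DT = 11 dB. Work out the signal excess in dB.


SE = SL - TL - NL + DI - DT = 123 - 104 - 89 + 29 - 11 = -52

-52 dB


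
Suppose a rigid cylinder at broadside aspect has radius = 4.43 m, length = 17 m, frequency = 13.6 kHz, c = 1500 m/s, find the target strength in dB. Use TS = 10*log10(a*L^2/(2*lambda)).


lambda = 1500/13600 = 0.11029 m
TS = 10*log10(4.43*17^2/(2*0.11029)) = 37.64

37.64 dB


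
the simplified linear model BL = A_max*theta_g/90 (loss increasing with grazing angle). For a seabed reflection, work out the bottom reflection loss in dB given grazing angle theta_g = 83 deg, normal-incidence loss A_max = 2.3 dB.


2.12 dB


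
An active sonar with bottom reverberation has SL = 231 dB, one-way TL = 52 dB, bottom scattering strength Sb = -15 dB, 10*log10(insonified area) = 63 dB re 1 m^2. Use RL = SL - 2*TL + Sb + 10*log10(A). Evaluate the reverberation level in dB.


RL = SL - 2*TL + Sb + 10*log10(A) = 231 - 2*52 + (-15) + 63 = 175

175 dB


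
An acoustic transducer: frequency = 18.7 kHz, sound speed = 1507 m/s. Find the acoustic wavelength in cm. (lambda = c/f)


lambda = c/f = 1507 / 18700 = 0.0806 m = 8.06 cm

8.06 cm


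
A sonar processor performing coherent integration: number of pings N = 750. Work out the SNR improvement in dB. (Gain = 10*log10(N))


Gain = 10*log10(750) = 28.75

28.75 dB


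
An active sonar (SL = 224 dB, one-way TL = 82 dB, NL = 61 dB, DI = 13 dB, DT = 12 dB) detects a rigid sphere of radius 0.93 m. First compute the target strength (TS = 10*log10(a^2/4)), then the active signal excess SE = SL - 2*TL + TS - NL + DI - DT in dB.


Step 1: TS = 10*log10(0.93^2/4) = -6.65 dB
Step 2: SE = SL - 2*TL + TS - NL + DI - DT = 224 - 2*82 + (-6.65) - 61 + 13 - 12 = -6.65

-6.65 dB


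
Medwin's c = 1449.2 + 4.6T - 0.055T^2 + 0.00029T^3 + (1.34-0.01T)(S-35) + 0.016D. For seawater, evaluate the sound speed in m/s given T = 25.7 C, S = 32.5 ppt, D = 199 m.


c = 1449.2 + 4.6*25.7 - 0.055*25.7^2 + 0.00029*25.7^3 + (1.34 - 0.01*25.7)*(32.5 - 35) + 0.016*199 = 1536.49

1536.49 m/s


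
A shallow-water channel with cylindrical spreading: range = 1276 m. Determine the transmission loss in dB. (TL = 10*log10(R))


31.06 dB


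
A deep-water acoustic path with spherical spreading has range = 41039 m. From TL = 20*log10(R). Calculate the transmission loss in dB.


92.26 dB


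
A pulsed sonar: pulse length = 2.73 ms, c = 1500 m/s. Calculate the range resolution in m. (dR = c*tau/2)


dR = c*tau/2 = 1500 * 2.73e-3 / 2 = 2.0475

2.0475 m


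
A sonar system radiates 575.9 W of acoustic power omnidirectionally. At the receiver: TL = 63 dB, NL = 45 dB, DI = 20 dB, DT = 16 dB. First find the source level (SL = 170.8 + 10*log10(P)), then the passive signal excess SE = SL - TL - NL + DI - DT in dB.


Step 1: SL = 170.8 + 10*log10(575.9) = 198.4 dB
Step 2: SE = SL - TL - NL + DI - DT = 198.4 - 63 - 45 + 20 - 16 = 94.4

94.4 dB


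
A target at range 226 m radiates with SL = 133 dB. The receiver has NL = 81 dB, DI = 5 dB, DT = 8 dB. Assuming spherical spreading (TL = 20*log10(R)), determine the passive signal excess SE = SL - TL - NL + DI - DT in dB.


1.92 dB


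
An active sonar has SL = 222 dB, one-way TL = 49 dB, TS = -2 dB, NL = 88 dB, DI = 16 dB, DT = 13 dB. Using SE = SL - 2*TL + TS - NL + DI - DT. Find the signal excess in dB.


SE = SL - 2*TL + TS - NL + DI - DT = 222 - 2*49 + (-2) - 88 + 16 - 13 = 37

37 dB


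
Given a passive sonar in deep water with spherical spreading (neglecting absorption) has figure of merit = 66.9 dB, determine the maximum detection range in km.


2.21 km


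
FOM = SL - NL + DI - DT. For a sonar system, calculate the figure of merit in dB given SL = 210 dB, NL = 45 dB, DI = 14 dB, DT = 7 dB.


FOM = SL - NL + DI - DT = 210 - 45 + 14 - 7 = 172

172 dB


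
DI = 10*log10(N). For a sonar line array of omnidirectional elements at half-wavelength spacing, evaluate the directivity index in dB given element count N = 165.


DI = 10*log10(165) = 22.17

22.17 dB
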